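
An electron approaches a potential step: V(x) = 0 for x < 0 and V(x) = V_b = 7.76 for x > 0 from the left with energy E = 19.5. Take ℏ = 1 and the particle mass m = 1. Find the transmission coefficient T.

T = 0.984

On each side the TISE gives plane waves with k = √(2m(E − V))/ℏ: k₁ = √(2·1·19.5) = 6.245, k₂ = √(2·1·11.74) = 4.846.
Matching ψ and ψ′ at x = 0 gives r = (k₁ − k₂)/(k₁ + k₂), so R = r² = 0.01592 and T = 1 − R = 0.9841.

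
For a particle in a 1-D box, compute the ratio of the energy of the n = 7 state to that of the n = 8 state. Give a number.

Since E_n ∝ n², the ratio is (7/8)² = 0.765625.

0.765625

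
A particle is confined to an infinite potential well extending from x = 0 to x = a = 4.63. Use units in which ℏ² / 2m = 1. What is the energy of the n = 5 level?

The infinite-well eigenfunctions ψ_n = √(2/a) sin(nπx/a) vanish at both walls, giving E_n = n²π²ℏ²/(2ma²).
E_5 = 5² × π² / (2 × 0.5 × 4.63²) = 11.51.

E = 11.5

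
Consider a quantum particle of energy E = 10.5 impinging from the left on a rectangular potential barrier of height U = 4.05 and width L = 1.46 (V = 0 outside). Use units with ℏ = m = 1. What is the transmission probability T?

Above the barrier the interior wavenumber is k₂ = √(2m(E − U))/ℏ = 3.592, giving phase k₂L = 5.244.
Matching at both interfaces gives T⁻¹ = 1 + U² sin²(k₂L) / [4E(E − U)] = 1.045, hence T = 0.957.

T = 0.957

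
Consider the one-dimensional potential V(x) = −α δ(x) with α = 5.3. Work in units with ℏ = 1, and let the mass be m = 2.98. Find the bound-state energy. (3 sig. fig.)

E = -41.9

The bound state is ψ(x) = √κ e^{−κ|x|}. The derivative jump ψ'(0⁺) − ψ'(0⁻) = −(2mα/ℏ²)ψ(0) fixes κ = mα/ℏ² = 15.79.
Then E = −ℏ²κ²/(2m) = −mα²/(2ℏ²) = -41.85.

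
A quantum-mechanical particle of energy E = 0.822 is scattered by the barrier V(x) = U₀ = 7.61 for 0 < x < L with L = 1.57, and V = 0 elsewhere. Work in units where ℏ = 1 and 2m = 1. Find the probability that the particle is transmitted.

E < U₀: inside the barrier ψ ∝ e^{±κx} with κ = √(2m(U₀ − E))/ℏ = 2.605.
κL = 4.090, sinh(κL) = 29.87.
The exact tunnelling result is T⁻¹ = 1 + U₀² sinh²(κL) / [4E(U₀ − E)] = 2317, so T = 0.000432.

T = 0.000432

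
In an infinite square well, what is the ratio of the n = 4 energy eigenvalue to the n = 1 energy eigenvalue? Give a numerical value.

E_n = n²π²ℏ²/(2mL²) so the ratio is n₂²/n₁² = 16/1 = 16.

16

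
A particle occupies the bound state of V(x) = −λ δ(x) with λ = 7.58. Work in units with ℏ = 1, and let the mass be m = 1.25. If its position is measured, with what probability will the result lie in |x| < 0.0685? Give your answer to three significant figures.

The normalised bound state is ψ = √κ e^{−κ|x|} with κ = mλ/ℏ² = 9.475.
P(|x| < d) = ∫_{−d}^{d} κ e^{−2κ|x|} dx = 1 − e^{−2κd} = 1 − e^{−1.298} = 0.7269.

P = 0.727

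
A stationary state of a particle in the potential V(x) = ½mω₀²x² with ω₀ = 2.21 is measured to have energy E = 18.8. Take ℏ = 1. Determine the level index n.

Invert E_n = (n + ½)ℏω₀: n = E/ℏω₀ − ½ = 8.007, so n = 8.

n = 8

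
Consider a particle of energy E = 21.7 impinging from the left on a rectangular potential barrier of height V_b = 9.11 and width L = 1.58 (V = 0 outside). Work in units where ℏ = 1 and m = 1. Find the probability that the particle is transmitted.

Above the barrier the interior wavenumber is k₂ = √(2m(E − V_b))/ℏ = 5.018, giving phase k₂L = 7.928.
T = [1 + V_b² sin²(k₂L) / (4E(E − V_b))]⁻¹ = 1/1.076 = 0.930.

T = 0.930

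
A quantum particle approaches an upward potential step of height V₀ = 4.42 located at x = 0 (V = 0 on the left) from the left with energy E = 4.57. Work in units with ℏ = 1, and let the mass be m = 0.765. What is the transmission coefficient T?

T = 0.519

On each side the TISE gives plane waves with k = √(2m(E − V))/ℏ: k₁ = √(2·0.765·4.57) = 2.644, k₂ = √(2·0.765·0.15) = 0.4791.
Matching ψ and ψ′ at x = 0 gives r = (k₁ − k₂)/(k₁ + k₂), so R = r² = 0.4806 and T = 1 − R = 0.5194.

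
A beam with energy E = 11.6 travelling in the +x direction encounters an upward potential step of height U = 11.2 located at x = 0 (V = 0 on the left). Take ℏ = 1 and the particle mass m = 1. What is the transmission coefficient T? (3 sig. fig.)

T = 0.528

The wavenumbers are k₁ = √(2mE)/ℏ = 4.817 on the left and k₂ = √(2m(E − U))/ℏ = 0.8944 on the right.
Continuity of ψ and ψ′ at the step yields the reflection amplitude r = (k₁ − k₂)/(k₁ + k₂) = 0.6868; thus R = |r|² = 0.4717, T = 0.5283.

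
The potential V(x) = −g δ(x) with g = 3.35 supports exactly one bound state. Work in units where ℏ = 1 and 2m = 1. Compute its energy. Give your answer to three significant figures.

E = -2.81

For x ≠ 0 the bound state is ψ ∝ e^{−κ|x|}; integrating the TISE across the delta gives the cusp condition 2κ = 2mg/ℏ², so κ = 1.675.
Then E = −ℏ²κ²/(2m) = −mg²/(2ℏ²) = -2.806.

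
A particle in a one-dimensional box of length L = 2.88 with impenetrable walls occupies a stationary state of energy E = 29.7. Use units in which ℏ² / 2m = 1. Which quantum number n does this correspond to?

For an infinite well E_n = n²π²ℏ²/(2mL²), so n = (L/πℏ)√(2mE).
n = (2.88/π) × √(2 × 0.5 × 29.7) = 4.996 → n = 5.

n = 5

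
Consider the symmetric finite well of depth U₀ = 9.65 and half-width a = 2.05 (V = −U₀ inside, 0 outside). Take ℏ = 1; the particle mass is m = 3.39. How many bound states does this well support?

N = 11

Define the well-strength parameter z₀ = (a/ℏ)√(2mU₀) = 2.05 × √(2·3.39·9.65) = 16.58.
A new bound state (alternating even/odd) appears each time z₀ passes a multiple of π/2, so N = ⌊2z₀/π⌋ + 1 = ⌊10.56⌋ + 1 = 11.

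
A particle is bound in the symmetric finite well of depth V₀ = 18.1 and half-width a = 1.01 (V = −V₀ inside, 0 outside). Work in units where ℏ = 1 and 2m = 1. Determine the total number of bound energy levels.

N = 3

The dimensionless depth is z₀ = a√(2mV₀)/ℏ = 1.01 × √(18.10) = 4.297.
The even/odd transcendental equations gain one root per π/2 in z₀, giving N = 1 + ⌊2z₀/π⌋ = 1 + ⌊2.736⌋ = 3.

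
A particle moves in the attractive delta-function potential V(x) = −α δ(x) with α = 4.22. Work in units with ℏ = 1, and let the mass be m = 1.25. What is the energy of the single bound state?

E = -11.1

For x ≠ 0 the bound state is ψ ∝ e^{−κ|x|}; integrating the TISE across the delta gives the cusp condition 2κ = 2mα/ℏ², so κ = 5.275.
Then E = −ℏ²κ²/(2m) = −mα²/(2ℏ²) = -11.13.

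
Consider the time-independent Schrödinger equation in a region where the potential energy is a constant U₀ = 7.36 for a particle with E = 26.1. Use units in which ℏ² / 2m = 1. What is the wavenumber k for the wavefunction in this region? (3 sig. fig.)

k = 4.33

With E > U₀ the solution is oscillatory, ψ ∝ e^{±ikx} with k = √(2m(E − U₀))/ℏ.
k = √(2 × 0.5 × 18.74) = 4.329.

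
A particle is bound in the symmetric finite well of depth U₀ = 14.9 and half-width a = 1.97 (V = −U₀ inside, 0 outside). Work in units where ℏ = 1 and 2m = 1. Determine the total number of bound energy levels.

N = 5

Define the well-strength parameter z₀ = (a/ℏ)√(2mU₀) = 1.97 × √(2·0.5·14.9) = 7.604.
A new bound state (alternating even/odd) appears each time z₀ passes a multiple of π/2, so N = ⌊2z₀/π⌋ + 1 = ⌊4.841⌋ + 1 = 5.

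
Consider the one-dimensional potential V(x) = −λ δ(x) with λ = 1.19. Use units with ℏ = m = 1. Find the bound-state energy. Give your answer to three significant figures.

E = -0.708

The bound state is ψ(x) = √κ e^{−κ|x|}. The derivative jump ψ'(0⁺) − ψ'(0⁻) = −(2mλ/ℏ²)ψ(0) fixes κ = mλ/ℏ² = 1.190.
Then E = −ℏ²κ²/(2m) = −mλ²/(2ℏ²) = -0.7081.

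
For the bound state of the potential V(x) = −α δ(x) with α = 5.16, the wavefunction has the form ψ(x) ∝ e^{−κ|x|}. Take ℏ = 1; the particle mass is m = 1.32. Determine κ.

κ = 6.81

Integrating the TISE across x = 0 gives the cusp condition ψ'(0⁺) − ψ'(0⁻) = −(2mα/ℏ²)ψ(0).
With ψ ∝ e^{−κ|x|} this yields −2κ = −2mα/ℏ², so κ = mα/ℏ² = 6.811.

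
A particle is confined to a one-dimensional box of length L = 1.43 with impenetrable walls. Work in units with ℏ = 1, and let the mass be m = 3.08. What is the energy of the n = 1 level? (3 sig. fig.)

Requiring ψ(0) = ψ(L) = 0 quantises k = nπ/L, hence E_n = ℏ²k²/2m = n²π²ℏ²/(2mL²).
E_1 = 1² × π² / (2 × 3.08 × 1.43²) = 0.7835.

E = 0.784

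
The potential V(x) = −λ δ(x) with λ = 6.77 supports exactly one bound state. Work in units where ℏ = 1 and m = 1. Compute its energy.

For x ≠ 0 the bound state is ψ ∝ e^{−κ|x|}; integrating the TISE across the delta gives the cusp condition 2κ = 2mλ/ℏ², so κ = 6.770.
Then E = −ℏ²κ²/(2m) = −mλ²/(2ℏ²) = -22.92.

E = -22.9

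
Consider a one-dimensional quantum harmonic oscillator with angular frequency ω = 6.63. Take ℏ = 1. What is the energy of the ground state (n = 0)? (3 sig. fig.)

Using E_n = (n + ½)ℏω: E_0 = 0.5 × 6.63 = 3.315.

E = 3.32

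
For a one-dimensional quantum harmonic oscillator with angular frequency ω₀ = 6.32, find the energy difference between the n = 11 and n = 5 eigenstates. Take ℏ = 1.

E_n = ℏω₀(n + ½), so ΔE = (11 − 5) ℏω₀ = 6 × 6.32 = 37.92.

ΔE = 37.9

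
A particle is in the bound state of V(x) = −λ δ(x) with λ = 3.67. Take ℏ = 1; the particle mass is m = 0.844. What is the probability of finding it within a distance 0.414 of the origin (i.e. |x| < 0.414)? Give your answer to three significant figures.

The normalised bound state is ψ = √κ e^{−κ|x|} with κ = mλ/ℏ² = 3.097.
P(|x| < d) = ∫_{−d}^{d} κ e^{−2κ|x|} dx = 1 − e^{−2κd} = 1 − e^{−2.565} = 0.9231.

P = 0.923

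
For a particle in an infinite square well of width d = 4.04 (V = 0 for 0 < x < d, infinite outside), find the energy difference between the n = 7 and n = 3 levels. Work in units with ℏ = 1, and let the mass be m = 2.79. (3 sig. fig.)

ΔE = 4.33

E_n = n²π²ℏ²/(2md²), so ΔE = (7² − 3²) π²ℏ²/(2md²).
ΔE = 40 × π² / (2 × 2.79 × 4.04²) = 4.335.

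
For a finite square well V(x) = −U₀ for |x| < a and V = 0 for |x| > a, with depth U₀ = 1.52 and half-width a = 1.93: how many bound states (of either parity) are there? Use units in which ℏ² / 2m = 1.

The dimensionless depth is z₀ = a√(2mU₀)/ℏ = 1.93 × √(1.520) = 2.379.
A new bound state (alternating even/odd) appears each time z₀ passes a multiple of π/2, so N = ⌊2z₀/π⌋ + 1 = ⌊1.515⌋ + 1 = 2.

N = 2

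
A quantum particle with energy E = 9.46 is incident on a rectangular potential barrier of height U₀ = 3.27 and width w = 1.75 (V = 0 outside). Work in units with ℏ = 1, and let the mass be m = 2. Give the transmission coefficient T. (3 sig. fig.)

T = 0.981

Above the barrier the interior wavenumber is k₂ = √(2m(E − U₀))/ℏ = 4.976, giving phase k₂w = 8.708.
Matching at both interfaces gives T⁻¹ = 1 + U₀² sin²(k₂w) / [4E(E − U₀)] = 1.020, hence T = 0.981.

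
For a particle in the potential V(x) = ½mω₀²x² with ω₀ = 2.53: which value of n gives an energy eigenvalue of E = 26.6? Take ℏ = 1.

n = 10

Invert E_n = (n + ½)ℏω₀: n = E/ℏω₀ − ½ = 10.014, so n = 10.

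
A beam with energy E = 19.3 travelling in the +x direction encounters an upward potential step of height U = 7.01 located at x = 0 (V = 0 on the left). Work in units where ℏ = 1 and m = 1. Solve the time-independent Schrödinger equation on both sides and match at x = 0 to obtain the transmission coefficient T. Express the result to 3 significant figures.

T = 0.987

On each side the TISE gives plane waves with k = √(2m(E − V))/ℏ: k₁ = √(2·1·19.3) = 6.213, k₂ = √(2·1·12.29) = 4.958.
Continuity of ψ and ψ′ at the step yields the reflection amplitude r = (k₁ − k₂)/(k₁ + k₂) = 0.1124; thus R = |r|² = 0.01262, T = 0.9874.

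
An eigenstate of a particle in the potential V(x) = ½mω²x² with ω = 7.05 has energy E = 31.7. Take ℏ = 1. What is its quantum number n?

E_n = ℏω(n + ½) ⇒ n = E/(ℏω) − ½ = 31.7/7.05 − 0.5 = 3.996 → n = 4.

n = 4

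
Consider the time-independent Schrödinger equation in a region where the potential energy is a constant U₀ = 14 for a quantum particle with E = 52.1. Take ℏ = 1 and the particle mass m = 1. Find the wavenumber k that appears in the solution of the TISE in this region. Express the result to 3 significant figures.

k = 8.73

With E > U₀ the solution is oscillatory, ψ ∝ e^{±ikx} with k = √(2m(E − U₀))/ℏ.
k = √(2 × 1 × 38.1) = 8.729.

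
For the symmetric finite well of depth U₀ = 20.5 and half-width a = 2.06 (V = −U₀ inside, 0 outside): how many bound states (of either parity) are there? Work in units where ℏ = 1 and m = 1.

N = 9

The dimensionless depth is z₀ = a√(2mU₀)/ℏ = 2.06 × √(41.00) = 13.19.
A new bound state (alternating even/odd) appears each time z₀ passes a multiple of π/2, so N = ⌊2z₀/π⌋ + 1 = ⌊8.397⌋ + 1 = 9.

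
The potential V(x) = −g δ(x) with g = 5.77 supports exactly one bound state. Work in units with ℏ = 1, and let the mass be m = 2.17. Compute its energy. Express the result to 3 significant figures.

The bound state is ψ(x) = √κ e^{−κ|x|}. The derivative jump ψ'(0⁺) − ψ'(0⁻) = −(2mg/ℏ²)ψ(0) fixes κ = mg/ℏ² = 12.52.
Then E = −ℏ²κ²/(2m) = −mg²/(2ℏ²) = -36.12.

E = -36.1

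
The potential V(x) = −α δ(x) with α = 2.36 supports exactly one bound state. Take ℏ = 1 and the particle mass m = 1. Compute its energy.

For x ≠ 0 the bound state is ψ ∝ e^{−κ|x|}; integrating the TISE across the delta gives the cusp condition 2κ = 2mα/ℏ², so κ = 2.360.
Then E = −ℏ²κ²/(2m) = −mα²/(2ℏ²) = -2.785.

E = -2.78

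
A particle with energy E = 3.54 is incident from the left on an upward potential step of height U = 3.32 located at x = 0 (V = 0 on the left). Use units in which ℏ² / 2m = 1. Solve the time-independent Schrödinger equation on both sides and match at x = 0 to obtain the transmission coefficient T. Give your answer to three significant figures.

The wavenumbers are k₁ = √(2mE)/ℏ = 1.881 on the left and k₂ = √(2m(E − U))/ℏ = 0.4690 on the right.
Matching ψ and ψ′ at x = 0 gives r = (k₁ − k₂)/(k₁ + k₂), so R = r² = 0.3611 and T = 1 − R = 0.6389.

T = 0.639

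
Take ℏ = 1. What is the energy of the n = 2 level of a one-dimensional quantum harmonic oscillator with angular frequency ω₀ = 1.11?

Using E_n = (n + ½)ℏω₀: E_2 = 2.5 × 1.11 = 2.775.

E = 2.78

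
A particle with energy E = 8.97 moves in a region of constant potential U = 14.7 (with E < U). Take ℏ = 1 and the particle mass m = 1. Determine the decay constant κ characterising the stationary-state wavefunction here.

Since E < U the TISE in this region is ψ'' = κ²ψ with κ = √(2m(U − E))/ℏ.
κ = √(2 × 1 × 5.73) = 3.385.

κ = 3.39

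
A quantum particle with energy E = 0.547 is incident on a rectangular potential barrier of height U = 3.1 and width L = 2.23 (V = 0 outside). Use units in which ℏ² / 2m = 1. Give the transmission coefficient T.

T = 0.00187

Since E < U the interior solution is evanescent with decay constant κ = √(2m(U − E))/ℏ = 1.598.
κL = 3.563, sinh(κL) = 17.62.
Matching ψ, ψ′ at both faces gives T = [1 + U² sinh²(κL) / (4E(U − E))]⁻¹ = 1/535.3 = 0.00187.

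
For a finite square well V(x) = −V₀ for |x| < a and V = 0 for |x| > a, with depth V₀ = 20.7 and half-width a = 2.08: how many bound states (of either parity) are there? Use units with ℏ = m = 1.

N = 9

Define the well-strength parameter z₀ = (a/ℏ)√(2mV₀) = 2.08 × √(2·1·20.7) = 13.38.
The even/odd transcendental equations gain one root per π/2 in z₀, giving N = 1 + ⌊2z₀/π⌋ = 1 + ⌊8.520⌋ = 9.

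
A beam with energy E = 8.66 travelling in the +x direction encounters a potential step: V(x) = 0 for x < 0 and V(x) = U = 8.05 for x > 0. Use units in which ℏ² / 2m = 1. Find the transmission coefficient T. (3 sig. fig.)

The wavenumbers are k₁ = √(2mE)/ℏ = 2.943 on the left and k₂ = √(2m(E − U))/ℏ = 0.7810 on the right.
Matching ψ and ψ′ at x = 0 gives r = (k₁ − k₂)/(k₁ + k₂), so R = r² = 0.3370 and T = 1 − R = 0.6630.

T = 0.663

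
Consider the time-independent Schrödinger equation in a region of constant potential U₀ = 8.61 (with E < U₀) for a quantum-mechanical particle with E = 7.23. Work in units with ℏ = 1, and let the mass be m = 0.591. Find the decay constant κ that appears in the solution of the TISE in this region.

Since E < U₀ the TISE in this region is ψ'' = κ²ψ with κ = √(2m(U₀ − E))/ℏ.
κ = √(2 × 0.591 × 1.38) = 1.277.

κ = 1.28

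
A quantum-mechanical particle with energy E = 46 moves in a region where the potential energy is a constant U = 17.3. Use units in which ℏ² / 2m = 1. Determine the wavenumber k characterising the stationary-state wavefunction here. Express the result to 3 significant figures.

With E > U the solution is oscillatory, ψ ∝ e^{±ikx} with k = √(2m(E − U))/ℏ.
k = √(2 × 0.5 × 28.7) = 5.357.

k = 5.36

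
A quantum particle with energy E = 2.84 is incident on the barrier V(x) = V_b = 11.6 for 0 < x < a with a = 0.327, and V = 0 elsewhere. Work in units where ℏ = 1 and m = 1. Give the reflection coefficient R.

R = 0.820

E < V_b: inside the barrier ψ ∝ e^{±κx} with κ = √(2m(V_b − E))/ℏ = 4.186.
κa = 1.369, sinh(κa) = 1.838.
The exact tunnelling result is T⁻¹ = 1 + V_b² sinh²(κa) / [4E(V_b − E)] = 5.568, so T = 0.180.
R = 1 − T = 0.820.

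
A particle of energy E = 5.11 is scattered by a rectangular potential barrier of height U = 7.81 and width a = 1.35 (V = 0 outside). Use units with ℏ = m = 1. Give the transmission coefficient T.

E < U: inside the barrier ψ ∝ e^{±κx} with κ = √(2m(U − E))/ℏ = 2.324.
κa = 3.137, sinh(κa) = 11.50.
Matching ψ, ψ′ at both faces gives T = [1 + U² sinh²(κa) / (4E(U − E))]⁻¹ = 1/147.1 = 0.00680.

T = 0.00680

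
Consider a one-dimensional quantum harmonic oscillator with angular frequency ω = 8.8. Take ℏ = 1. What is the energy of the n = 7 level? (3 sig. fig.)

E = 66.0

Using E_n = (n + ½)ℏω: E_7 = 7.5 × 8.8 = 66.00.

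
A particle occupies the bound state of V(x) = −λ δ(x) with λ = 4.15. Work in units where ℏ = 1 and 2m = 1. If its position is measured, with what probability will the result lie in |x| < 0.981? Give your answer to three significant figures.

P = 0.983

The normalised bound state is ψ = √κ e^{−κ|x|} with κ = mλ/ℏ² = 2.075.
P(|x| < d) = ∫_{−d}^{d} κ e^{−2κ|x|} dx = 1 − e^{−2κd} = 1 − e^{−4.071} = 0.9829.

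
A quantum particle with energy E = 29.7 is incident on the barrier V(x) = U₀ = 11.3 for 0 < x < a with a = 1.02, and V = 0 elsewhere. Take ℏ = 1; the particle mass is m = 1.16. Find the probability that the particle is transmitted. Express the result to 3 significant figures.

T = 0.992

E > U₀: inside the barrier k₂ = √(2m(E − U₀))/ℏ = 6.534, k₂a = 6.664.
T = [1 + U₀² sin²(k₂a) / (4E(E − U₀))]⁻¹ = 1/1.008 = 0.992.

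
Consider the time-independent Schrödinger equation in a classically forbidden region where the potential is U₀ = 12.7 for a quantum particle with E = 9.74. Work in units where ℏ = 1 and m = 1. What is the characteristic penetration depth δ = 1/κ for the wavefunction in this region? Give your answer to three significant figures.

Since E < U₀ the TISE in this region is ψ'' = κ²ψ with κ = √(2m(U₀ − E))/ℏ.
κ = √(2 × 1 × 2.96) = 2.433. The penetration depth is δ = 1/κ = 0.411.

δ = 0.411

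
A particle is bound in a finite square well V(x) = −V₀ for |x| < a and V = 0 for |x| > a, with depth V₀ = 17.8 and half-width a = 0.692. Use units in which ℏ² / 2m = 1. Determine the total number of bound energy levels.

N = 2

The dimensionless depth is z₀ = a√(2mV₀)/ℏ = 0.692 × √(17.80) = 2.920.
The even/odd transcendental equations gain one root per π/2 in z₀, giving N = 1 + ⌊2z₀/π⌋ = 1 + ⌊1.859⌋ = 2.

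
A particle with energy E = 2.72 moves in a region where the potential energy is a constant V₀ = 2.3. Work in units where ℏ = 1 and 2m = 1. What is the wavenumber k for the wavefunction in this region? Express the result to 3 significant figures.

With E > V₀ the solution is oscillatory, ψ ∝ e^{±ikx} with k = √(2m(E − V₀))/ℏ.
k = √(2 × 0.5 × 0.42) = 0.6481.

k = 0.648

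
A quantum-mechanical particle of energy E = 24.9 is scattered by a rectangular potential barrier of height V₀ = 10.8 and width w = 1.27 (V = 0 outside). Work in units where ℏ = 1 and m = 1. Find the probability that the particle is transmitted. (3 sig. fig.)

T = 0.984

Above the barrier the interior wavenumber is k₂ = √(2m(E − V₀))/ℏ = 5.310, giving phase k₂w = 6.744.
Matching at both interfaces gives T⁻¹ = 1 + V₀² sin²(k₂w) / [4E(E − V₀)] = 1.016, hence T = 0.984.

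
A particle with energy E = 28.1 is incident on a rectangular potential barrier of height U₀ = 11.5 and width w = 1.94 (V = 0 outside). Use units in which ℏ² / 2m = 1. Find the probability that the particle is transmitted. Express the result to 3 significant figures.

T = 0.934

Above the barrier the interior wavenumber is k₂ = √(2m(E − U₀))/ℏ = 4.074, giving phase k₂w = 7.904.
T = [1 + U₀² sin²(k₂w) / (4E(E − U₀))]⁻¹ = 1/1.071 = 0.934.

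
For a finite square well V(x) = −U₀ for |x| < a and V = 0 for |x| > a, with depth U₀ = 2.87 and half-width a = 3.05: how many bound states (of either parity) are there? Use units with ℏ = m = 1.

N = 5

The dimensionless depth is z₀ = a√(2mU₀)/ℏ = 3.05 × √(5.740) = 7.307.
A new bound state (alternating even/odd) appears each time z₀ passes a multiple of π/2, so N = ⌊2z₀/π⌋ + 1 = ⌊4.652⌋ + 1 = 5.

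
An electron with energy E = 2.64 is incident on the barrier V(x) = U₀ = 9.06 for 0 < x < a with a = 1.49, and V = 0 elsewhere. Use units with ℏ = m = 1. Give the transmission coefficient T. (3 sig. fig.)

T = 0.0000761

Since E < U₀ the interior solution is evanescent with decay constant κ = √(2m(U₀ − E))/ℏ = 3.583.
κa = 5.339, sinh(κa) = 104.2.
Matching ψ, ψ′ at both faces gives T = [1 + U₀² sinh²(κa) / (4E(U₀ − E))]⁻¹ = 1/13140 = 0.0000761.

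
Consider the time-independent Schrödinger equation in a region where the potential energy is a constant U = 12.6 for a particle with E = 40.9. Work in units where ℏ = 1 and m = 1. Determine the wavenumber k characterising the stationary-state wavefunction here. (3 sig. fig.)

With E > U the solution is oscillatory, ψ ∝ e^{±ikx} with k = √(2m(E − U))/ℏ.
k = √(2 × 1 × 28.3) = 7.523.

k = 7.52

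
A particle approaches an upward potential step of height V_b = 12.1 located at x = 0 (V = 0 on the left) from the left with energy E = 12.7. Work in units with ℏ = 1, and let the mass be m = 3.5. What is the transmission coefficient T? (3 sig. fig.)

T = 0.587

The wavenumbers are k₁ = √(2mE)/ℏ = 9.429 on the left and k₂ = √(2m(E − V_b))/ℏ = 2.049 on the right.
Matching ψ and ψ′ at x = 0 gives r = (k₁ − k₂)/(k₁ + k₂), so R = r² = 0.4133 and T = 1 − R = 0.5867.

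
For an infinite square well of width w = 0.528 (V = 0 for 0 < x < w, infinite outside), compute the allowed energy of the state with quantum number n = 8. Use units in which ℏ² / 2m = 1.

E = 2270

The infinite-well eigenfunctions ψ_n = √(2/w) sin(nπx/w) vanish at both walls, giving E_n = n²π²ℏ²/(2mw²).
E_8 = 8² × π² / (2 × 0.5 × 0.528²) = 2266.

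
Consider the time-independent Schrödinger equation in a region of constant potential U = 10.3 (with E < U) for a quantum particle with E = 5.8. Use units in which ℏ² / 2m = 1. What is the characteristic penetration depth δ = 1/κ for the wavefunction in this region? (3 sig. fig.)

Since E < U the TISE in this region is ψ'' = κ²ψ with κ = √(2m(U − E))/ℏ.
κ = √(2 × 0.5 × 4.5) = 2.121. The penetration depth is δ = 1/κ = 0.471.

δ = 0.471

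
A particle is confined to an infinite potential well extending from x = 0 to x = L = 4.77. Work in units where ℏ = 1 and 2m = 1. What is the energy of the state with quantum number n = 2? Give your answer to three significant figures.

E = 1.74

Requiring ψ(0) = ψ(L) = 0 quantises k = nπ/L, hence E_n = ℏ²k²/2m = n²π²ℏ²/(2mL²).
E_2 = 2² × π² / (2 × 0.5 × 4.77²) = 1.735.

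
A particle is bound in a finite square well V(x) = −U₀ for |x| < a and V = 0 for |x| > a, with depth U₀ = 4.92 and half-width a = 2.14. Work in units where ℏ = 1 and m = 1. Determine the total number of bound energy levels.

N = 5

Define the well-strength parameter z₀ = (a/ℏ)√(2mU₀) = 2.14 × √(2·1·4.92) = 6.713.
The even/odd transcendental equations gain one root per π/2 in z₀, giving N = 1 + ⌊2z₀/π⌋ = 1 + ⌊4.274⌋ = 5.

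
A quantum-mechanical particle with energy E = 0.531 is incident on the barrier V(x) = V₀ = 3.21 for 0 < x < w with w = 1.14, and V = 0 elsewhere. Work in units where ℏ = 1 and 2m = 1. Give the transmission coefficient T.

Since E < V₀ the interior solution is evanescent with decay constant κ = √(2m(V₀ − E))/ℏ = 1.637.
κw = 1.866, sinh(κw) = 3.154.
Matching ψ, ψ′ at both faces gives T = [1 + V₀² sinh²(κw) / (4E(V₀ − E))]⁻¹ = 1/19.01 = 0.0526.

T = 0.0526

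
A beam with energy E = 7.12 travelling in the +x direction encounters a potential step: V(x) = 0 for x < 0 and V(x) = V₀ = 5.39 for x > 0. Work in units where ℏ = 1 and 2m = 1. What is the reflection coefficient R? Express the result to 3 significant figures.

R = 0.115

On each side the TISE gives plane waves with k = √(2m(E − V))/ℏ: k₁ = √(2·½·7.12) = 2.668, k₂ = √(2·½·1.73) = 1.315.
Continuity of ψ and ψ′ at the step yields the reflection amplitude r = (k₁ − k₂)/(k₁ + k₂) = 0.3396; thus R = |r|² = 0.1154, T = 0.8846.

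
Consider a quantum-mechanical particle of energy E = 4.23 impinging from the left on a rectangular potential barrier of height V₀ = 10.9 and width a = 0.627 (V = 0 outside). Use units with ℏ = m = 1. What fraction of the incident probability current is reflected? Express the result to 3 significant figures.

R = 0.962

Since E < V₀ the interior solution is evanescent with decay constant κ = √(2m(V₀ − E))/ℏ = 3.652.
κa = 2.290, sinh(κa) = 4.887.
Matching ψ, ψ′ at both faces gives T = [1 + V₀² sinh²(κa) / (4E(V₀ − E))]⁻¹ = 1/26.14 = 0.0383.
R = 1 − T = 0.962.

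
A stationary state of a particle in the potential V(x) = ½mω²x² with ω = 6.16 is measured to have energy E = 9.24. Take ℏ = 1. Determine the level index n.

E_n = ℏω(n + ½) ⇒ n = E/(ℏω) − ½ = 9.24/6.16 − 0.5 = 1.000 → n = 1.

n = 1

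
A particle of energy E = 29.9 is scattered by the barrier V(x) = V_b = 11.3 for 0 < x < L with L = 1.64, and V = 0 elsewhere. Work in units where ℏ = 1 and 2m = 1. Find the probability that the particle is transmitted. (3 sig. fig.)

Above the barrier the interior wavenumber is k₂ = √(2m(E − V_b))/ℏ = 4.313, giving phase k₂L = 7.073.
Matching at both interfaces gives T⁻¹ = 1 + V_b² sin²(k₂L) / [4E(E − V_b)] = 1.029, hence T = 0.972.

T = 0.972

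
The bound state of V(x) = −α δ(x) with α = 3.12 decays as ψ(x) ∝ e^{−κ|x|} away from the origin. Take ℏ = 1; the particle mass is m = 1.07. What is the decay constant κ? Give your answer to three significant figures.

κ = 3.34

Integrating the TISE across x = 0 gives the cusp condition ψ'(0⁺) − ψ'(0⁻) = −(2mα/ℏ²)ψ(0).
With ψ ∝ e^{−κ|x|} this yields −2κ = −2mα/ℏ², so κ = mα/ℏ² = 3.338.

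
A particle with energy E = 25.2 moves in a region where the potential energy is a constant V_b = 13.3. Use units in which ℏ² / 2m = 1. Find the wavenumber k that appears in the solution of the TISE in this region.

k = 3.45

With E > V_b the solution is oscillatory, ψ ∝ e^{±ikx} with k = √(2m(E − V_b))/ℏ.
k = √(2 × 0.5 × 11.9) = 3.450.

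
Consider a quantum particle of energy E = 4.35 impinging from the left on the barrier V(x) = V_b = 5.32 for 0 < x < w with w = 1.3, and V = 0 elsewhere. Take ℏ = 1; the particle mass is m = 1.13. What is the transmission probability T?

T = 0.0503

Since E < V_b the interior solution is evanescent with decay constant κ = √(2m(V_b − E))/ℏ = 1.481.
κw = 1.925, sinh(κw) = 3.354.
The exact tunnelling result is T⁻¹ = 1 + V_b² sinh²(κw) / [4E(V_b − E)] = 19.86, so T = 0.0503.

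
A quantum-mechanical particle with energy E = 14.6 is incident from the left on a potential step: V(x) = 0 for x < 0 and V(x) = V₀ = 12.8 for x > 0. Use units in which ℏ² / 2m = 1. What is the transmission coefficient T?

On each side the TISE gives plane waves with k = √(2m(E − V))/ℏ: k₁ = √(2·½·14.6) = 3.821, k₂ = √(2·½·1.8) = 1.342.
Continuity of ψ and ψ′ at the step yields the reflection amplitude r = (k₁ − k₂)/(k₁ + k₂) = 0.4802; thus R = |r|² = 0.2306, T = 0.7694.

T = 0.769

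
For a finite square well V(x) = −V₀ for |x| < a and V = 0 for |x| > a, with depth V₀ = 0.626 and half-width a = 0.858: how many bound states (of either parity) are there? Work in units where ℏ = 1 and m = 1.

N = 1

Define the well-strength parameter z₀ = (a/ℏ)√(2mV₀) = 0.858 × √(2·1·0.626) = 0.9600.
The even/odd transcendental equations gain one root per π/2 in z₀, giving N = 1 + ⌊2z₀/π⌋ = 1 + ⌊0.6112⌋ = 1.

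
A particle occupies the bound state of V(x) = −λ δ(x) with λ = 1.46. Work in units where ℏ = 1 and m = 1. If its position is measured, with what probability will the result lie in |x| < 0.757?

The normalised bound state is ψ = √κ e^{−κ|x|} with κ = mλ/ℏ² = 1.460.
P(|x| < d) = ∫_{−d}^{d} κ e^{−2κ|x|} dx = 1 − e^{−2κd} = 1 − e^{−2.210} = 0.8903.

P = 0.890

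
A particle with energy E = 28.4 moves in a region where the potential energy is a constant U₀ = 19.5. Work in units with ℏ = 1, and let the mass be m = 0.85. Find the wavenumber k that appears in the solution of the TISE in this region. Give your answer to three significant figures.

With E > U₀ the solution is oscillatory, ψ ∝ e^{±ikx} with k = √(2m(E − U₀))/ℏ.
k = √(2 × 0.85 × 8.9) = 3.890.

k = 3.89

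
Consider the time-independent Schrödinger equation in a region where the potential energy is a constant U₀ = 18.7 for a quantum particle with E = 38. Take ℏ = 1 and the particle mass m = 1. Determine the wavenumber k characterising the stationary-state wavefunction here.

With E > U₀ the solution is oscillatory, ψ ∝ e^{±ikx} with k = √(2m(E − U₀))/ℏ.
k = √(2 × 1 × 19.3) = 6.213.

k = 6.21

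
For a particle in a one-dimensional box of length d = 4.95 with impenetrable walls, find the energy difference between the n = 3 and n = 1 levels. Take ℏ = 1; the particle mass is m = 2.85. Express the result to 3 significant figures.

E_n = n²π²ℏ²/(2md²), so ΔE = (3² − 1²) π²ℏ²/(2md²).
ΔE = 8 × π² / (2 × 2.85 × 4.95²) = 0.5653.

ΔE = 0.565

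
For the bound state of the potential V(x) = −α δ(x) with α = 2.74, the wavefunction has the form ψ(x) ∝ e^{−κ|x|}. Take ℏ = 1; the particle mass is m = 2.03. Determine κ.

Integrating the TISE across x = 0 gives the cusp condition ψ'(0⁺) − ψ'(0⁻) = −(2mα/ℏ²)ψ(0).
With ψ ∝ e^{−κ|x|} this yields −2κ = −2mα/ℏ², so κ = mα/ℏ² = 5.562.

κ = 5.56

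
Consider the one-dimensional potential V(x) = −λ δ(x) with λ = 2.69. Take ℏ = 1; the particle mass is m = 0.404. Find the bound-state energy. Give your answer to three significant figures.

E = -1.46

The bound state is ψ(x) = √κ e^{−κ|x|}. The derivative jump ψ'(0⁺) − ψ'(0⁻) = −(2mλ/ℏ²)ψ(0) fixes κ = mλ/ℏ² = 1.087.
Then E = −ℏ²κ²/(2m) = −mλ²/(2ℏ²) = -1.462.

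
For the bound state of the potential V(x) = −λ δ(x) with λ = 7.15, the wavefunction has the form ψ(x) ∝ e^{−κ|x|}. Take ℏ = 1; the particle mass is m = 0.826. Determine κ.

κ = 5.91

Integrate −(ℏ²/2m)ψ'' − λδ(x)ψ = Eψ from −ε to +ε: the ψ'' term gives ψ'(0⁺) − ψ'(0⁻) and the δ term gives −(2mλ/ℏ²)ψ(0).
With ψ ∝ e^{−κ|x|} this yields −2κ = −2mλ/ℏ², so κ = mλ/ℏ² = 5.906.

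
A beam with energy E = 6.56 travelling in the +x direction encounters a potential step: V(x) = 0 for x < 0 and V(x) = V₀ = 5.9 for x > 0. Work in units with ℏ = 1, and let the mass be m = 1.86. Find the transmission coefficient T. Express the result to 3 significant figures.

T = 0.731

The wavenumbers are k₁ = √(2mE)/ℏ = 4.940 on the left and k₂ = √(2m(E − V₀))/ℏ = 1.567 on the right.
Continuity of ψ and ψ′ at the step yields the reflection amplitude r = (k₁ − k₂)/(k₁ + k₂) = 0.5184; thus R = |r|² = 0.2687, T = 0.7313.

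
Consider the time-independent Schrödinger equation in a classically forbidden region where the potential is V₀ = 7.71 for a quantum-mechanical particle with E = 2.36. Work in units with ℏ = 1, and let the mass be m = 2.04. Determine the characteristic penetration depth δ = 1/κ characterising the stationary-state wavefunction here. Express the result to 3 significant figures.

δ = 0.214

Since E < V₀ the TISE in this region is ψ'' = κ²ψ with κ = √(2m(V₀ − E))/ℏ.
κ = √(2 × 2.04 × 5.35) = 4.672. The penetration depth is δ = 1/κ = 0.214.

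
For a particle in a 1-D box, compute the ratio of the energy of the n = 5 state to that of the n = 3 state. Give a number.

2.77778

E_n = n²π²ℏ²/(2mL²) so the ratio is n₂²/n₁² = 25/9 = 2.77778.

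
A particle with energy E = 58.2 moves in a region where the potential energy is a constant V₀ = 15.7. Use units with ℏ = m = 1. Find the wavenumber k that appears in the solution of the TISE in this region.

With E > V₀ the solution is oscillatory, ψ ∝ e^{±ikx} with k = √(2m(E − V₀))/ℏ.
k = √(2 × 1 × 42.5) = 9.220.

k = 9.22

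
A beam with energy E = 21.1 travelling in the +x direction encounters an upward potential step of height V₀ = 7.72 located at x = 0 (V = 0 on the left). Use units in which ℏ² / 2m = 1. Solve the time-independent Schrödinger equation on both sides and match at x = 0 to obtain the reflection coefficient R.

R = 0.0129

The wavenumbers are k₁ = √(2mE)/ℏ = 4.593 on the left and k₂ = √(2m(E − V₀))/ℏ = 3.658 on the right.
Continuity of ψ and ψ′ at the step yields the reflection amplitude r = (k₁ − k₂)/(k₁ + k₂) = 0.1134; thus R = |r|² = 0.01286, T = 0.9871.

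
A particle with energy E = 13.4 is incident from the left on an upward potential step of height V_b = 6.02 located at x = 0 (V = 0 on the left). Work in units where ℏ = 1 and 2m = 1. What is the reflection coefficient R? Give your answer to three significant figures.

R = 0.0219

The wavenumbers are k₁ = √(2mE)/ℏ = 3.661 on the left and k₂ = √(2m(E − V_b))/ℏ = 2.717 on the right.
Continuity of ψ and ψ′ at the step yields the reflection amplitude r = (k₁ − k₂)/(k₁ + k₂) = 0.1480; thus R = |r|² = 0.02191, T = 0.9781.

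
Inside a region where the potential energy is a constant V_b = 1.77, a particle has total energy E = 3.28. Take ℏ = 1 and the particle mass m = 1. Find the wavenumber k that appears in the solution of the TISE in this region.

With E > V_b the solution is oscillatory, ψ ∝ e^{±ikx} with k = √(2m(E − V_b))/ℏ.
k = √(2 × 1 × 1.51) = 1.738.

k = 1.74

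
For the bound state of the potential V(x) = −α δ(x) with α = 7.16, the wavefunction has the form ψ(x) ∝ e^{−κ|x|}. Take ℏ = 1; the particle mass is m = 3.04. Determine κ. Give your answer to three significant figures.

Integrate −(ℏ²/2m)ψ'' − αδ(x)ψ = Eψ from −ε to +ε: the ψ'' term gives ψ'(0⁺) − ψ'(0⁻) and the δ term gives −(2mα/ℏ²)ψ(0).
With ψ ∝ e^{−κ|x|} this yields −2κ = −2mα/ℏ², so κ = mα/ℏ² = 21.77.

κ = 21.8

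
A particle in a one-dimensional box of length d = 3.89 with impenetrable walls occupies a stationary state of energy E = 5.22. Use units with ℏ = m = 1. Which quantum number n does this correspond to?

From E_n = n²π²ℏ²/(2md²) invert to n = √(2md²E)/(πℏ).
n = (3.89/π) × √(2 × 1 × 5.22) = 4.001 → n = 4.

n = 4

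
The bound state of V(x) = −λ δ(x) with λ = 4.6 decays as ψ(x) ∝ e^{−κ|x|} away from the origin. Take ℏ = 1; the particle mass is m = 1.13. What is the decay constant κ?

κ = 5.20

Integrate −(ℏ²/2m)ψ'' − λδ(x)ψ = Eψ from −ε to +ε: the ψ'' term gives ψ'(0⁺) − ψ'(0⁻) and the δ term gives −(2mλ/ℏ²)ψ(0).
With ψ ∝ e^{−κ|x|} this yields −2κ = −2mλ/ℏ², so κ = mλ/ℏ² = 5.198.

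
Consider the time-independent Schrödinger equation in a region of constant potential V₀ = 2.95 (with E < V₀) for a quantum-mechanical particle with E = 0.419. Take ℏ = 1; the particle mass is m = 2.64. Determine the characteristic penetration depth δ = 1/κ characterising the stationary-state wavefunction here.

δ = 0.274

Since E < V₀ the TISE in this region is ψ'' = κ²ψ with κ = √(2m(V₀ − E))/ℏ.
κ = √(2 × 2.64 × 2.531) = 3.656. The penetration depth is δ = 1/κ = 0.274.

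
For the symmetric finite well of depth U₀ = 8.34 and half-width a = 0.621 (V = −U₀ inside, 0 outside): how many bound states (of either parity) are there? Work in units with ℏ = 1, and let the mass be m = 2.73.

N = 3

Define the well-strength parameter z₀ = (a/ℏ)√(2mU₀) = 0.621 × √(2·2.73·8.34) = 4.191.
A new bound state (alternating even/odd) appears each time z₀ passes a multiple of π/2, so N = ⌊2z₀/π⌋ + 1 = ⌊2.668⌋ + 1 = 3.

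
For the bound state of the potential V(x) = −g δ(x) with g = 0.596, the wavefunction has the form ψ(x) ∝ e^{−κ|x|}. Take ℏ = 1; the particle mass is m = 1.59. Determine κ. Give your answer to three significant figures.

κ = 0.948

Integrate −(ℏ²/2m)ψ'' − gδ(x)ψ = Eψ from −ε to +ε: the ψ'' term gives ψ'(0⁺) − ψ'(0⁻) and the δ term gives −(2mg/ℏ²)ψ(0).
With ψ ∝ e^{−κ|x|} this yields −2κ = −2mg/ℏ², so κ = mg/ℏ² = 0.9476.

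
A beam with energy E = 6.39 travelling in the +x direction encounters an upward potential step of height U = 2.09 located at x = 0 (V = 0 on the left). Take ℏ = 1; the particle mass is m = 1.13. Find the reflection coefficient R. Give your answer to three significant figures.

R = 0.00974

The wavenumbers are k₁ = √(2mE)/ℏ = 3.800 on the left and k₂ = √(2m(E − U))/ℏ = 3.117 on the right.
Matching ψ and ψ′ at x = 0 gives r = (k₁ − k₂)/(k₁ + k₂), so R = r² = 0.009743 and T = 1 − R = 0.9903.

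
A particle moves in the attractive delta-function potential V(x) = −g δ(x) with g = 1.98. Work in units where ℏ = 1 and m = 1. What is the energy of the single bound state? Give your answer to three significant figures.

E = -1.96

The bound state is ψ(x) = √κ e^{−κ|x|}. The derivative jump ψ'(0⁺) − ψ'(0⁻) = −(2mg/ℏ²)ψ(0) fixes κ = mg/ℏ² = 1.980.
Then E = −ℏ²κ²/(2m) = −mg²/(2ℏ²) = -1.960.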